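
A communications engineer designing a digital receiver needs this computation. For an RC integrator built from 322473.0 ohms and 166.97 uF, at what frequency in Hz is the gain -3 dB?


Cutoff frequency of a first-order RC filter:
fc = 1 / (2 * pi * R * C)
C = 166.97 uF = 0.00016697 F
fc = 1 / (2 * pi * 322473.0 * 0.00016697)
   = 1 / 338.30753707041
   = 0.002956 Hz

0.002956 Hz


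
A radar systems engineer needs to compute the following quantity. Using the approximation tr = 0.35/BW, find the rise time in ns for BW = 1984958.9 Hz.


Rise time from bandwidth relationship:
tr = 0.35 / BW
   = 0.35 / 1984958.9
   = 1.76326069e-07 s
   = 176.3261 ns

176.3261 ns


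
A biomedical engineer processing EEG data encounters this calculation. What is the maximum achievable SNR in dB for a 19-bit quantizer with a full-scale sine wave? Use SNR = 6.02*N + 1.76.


Theoretical SNR for a full-scale sinusoid:
SNR = 6.02 * N + 1.76
    = 6.02 * 19 + 1.76
    = 114.38 + 1.76
    = 116.14 dB

116.14 dB


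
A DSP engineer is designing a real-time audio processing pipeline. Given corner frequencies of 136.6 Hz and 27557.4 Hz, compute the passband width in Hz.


Bandwidth is the difference of -3dB frequencies:
BW = f_high - f_low
   = 27557.4 - 136.6
   = 27420.8 Hz

27420.8 Hz


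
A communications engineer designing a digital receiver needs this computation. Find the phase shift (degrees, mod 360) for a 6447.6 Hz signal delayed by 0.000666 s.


Phase shift from frequency and time delay:
phi = 360 * f * t_delay
    = 360 * 6447.6 * 0.000666
    = 1545.88 degrees
    mod 360 = 105.88 degrees

105.88 degrees


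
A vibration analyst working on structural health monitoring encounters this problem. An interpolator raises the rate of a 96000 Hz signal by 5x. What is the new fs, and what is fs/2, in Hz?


Step 1 — output sample rate after interpolation by L:
fs_out = L * fs_in = 5 * 96000 = 480000 Hz

Step 2 — Nyquist frequency of the output stream:
f_Nyq = fs_out / 2 = 480000 / 2 = 240000.0 Hz

fs_out = 480000 Hz; f_Nyquist = 240000.0 Hz


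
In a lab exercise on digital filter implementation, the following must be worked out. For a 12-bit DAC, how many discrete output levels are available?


Number of quantization levels = 2^N
= 2^12
= 4096

4096


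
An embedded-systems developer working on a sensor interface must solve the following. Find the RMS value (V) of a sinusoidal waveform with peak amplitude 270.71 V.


RMS voltage for a sinusoidal waveform:
V_rms = V_peak / sqrt(2)
      = 270.71 / 1.414214
      = 191.421 V

191.421 V


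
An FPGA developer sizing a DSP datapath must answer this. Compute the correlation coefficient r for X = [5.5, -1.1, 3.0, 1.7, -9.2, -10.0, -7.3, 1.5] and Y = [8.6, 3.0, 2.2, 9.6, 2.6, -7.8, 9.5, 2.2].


Pearson correlation coefficient (population):
r = cov(X,Y) / (std(X) * std(Y))
Mean X = -1.9875, Mean Y = 3.7375
Cov(X,Y) = 14.297031
Std(X) = 5.611693, Std(Y) = 5.372369
r = 0.4742

0.4742


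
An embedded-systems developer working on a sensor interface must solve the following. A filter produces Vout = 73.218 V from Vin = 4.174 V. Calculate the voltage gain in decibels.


Voltage gain in dB:
G = 20 * log10(Vout / Vin)
  = 20 * log10(73.218 / 4.174)
  = 20 * log10(17.541447)
  = 20 * 1.244065
  = 24.88 dB

24.88 dB


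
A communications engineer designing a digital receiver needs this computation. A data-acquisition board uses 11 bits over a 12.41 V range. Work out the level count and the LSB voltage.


Step 1 — number of quantization levels:
L = 2^N = 2^11 = 2048

Step 2 — LSB step size:
delta = Vfs / L
      = 12.41 / 2048
      = 0.00605957 V

Levels = 2048; step size = 0.00605957 V


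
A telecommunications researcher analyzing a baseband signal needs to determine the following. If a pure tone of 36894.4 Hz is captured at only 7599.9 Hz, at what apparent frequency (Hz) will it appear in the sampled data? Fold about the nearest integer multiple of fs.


Compute the nearest integer multiple of fs to the signal:
n = round(36894.4 / 7599.9) = 5
f_alias = |36894.4 - 5 * 7599.9|
        = |36894.4 - 37999.5|
        = 1105.1 Hz

1105.1


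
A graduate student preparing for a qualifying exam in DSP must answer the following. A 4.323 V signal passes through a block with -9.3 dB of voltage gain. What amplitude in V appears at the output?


Output voltage from dB gain:
V_out = V_in * 10^(gain_dB / 20)
      = 4.323 * 10^(-9.3 / 20)
      = 4.323 * 0.342768
      = 1.4818 V

1.4818 V


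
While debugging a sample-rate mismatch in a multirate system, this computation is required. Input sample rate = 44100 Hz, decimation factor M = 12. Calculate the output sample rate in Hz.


Decimation reduces the sample rate:
fs_out = fs_in / M
       = 44100 / 12
       = 3675.0 Hz

3675.0 Hz


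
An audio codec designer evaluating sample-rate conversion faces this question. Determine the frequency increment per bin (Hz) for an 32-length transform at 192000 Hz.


DFT frequency resolution:
df = fs / N
   = 192000 / 32
   = 6000.0 Hz

6000.0 Hz


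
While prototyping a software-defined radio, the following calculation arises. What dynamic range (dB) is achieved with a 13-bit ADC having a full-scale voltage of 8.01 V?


Dynamic range from full-scale to LSB:
V_min = V_max / 2^bits = 8.01 / 2^13
DR = 20 * log10(V_max / V_min)
   = 20 * log10(2^13)
   = 20 * 13 * log10(2)
   = 78.27 dB

78.27 dB


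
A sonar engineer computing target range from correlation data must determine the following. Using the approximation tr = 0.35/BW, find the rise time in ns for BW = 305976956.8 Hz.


Rise time from bandwidth relationship:
tr = 0.35 / BW
   = 0.35 / 305976956.8
   = 1.143876989e-09 s
   = 1.1439 ns

1.1439 ns


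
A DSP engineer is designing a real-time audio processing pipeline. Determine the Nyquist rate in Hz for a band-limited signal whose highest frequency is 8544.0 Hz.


The Nyquist rate is twice the maximum frequency component.
fs_min = 2 * fmax
      = 2 * 8544.0
      = 17088.0 Hz

17088.0


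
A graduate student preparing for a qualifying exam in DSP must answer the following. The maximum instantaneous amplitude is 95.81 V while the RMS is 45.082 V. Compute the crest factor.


Crest factor is the ratio of peak to RMS:
CF = V_peak / V_rms
   = 95.81 / 45.082
   = 2.1252

2.1252


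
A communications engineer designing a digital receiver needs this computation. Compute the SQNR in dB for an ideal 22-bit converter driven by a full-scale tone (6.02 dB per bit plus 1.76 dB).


Theoretical SNR for a full-scale sinusoid:
SNR = 6.02 * N + 1.76
    = 6.02 * 22 + 1.76
    = 132.44 + 1.76
    = 134.2 dB

134.2 dB


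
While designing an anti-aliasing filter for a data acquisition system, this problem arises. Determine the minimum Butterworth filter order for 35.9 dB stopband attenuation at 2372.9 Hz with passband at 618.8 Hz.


Butterworth filter order formula:
n = log10(10^(A/10) - 1) / (2 * log10(f_stop/f_pass))
10^(35.9/10) - 1 = 3889.4514
f_stop/f_pass = 2372.9 / 618.8 = 3.8347
n = 3.075 -> ceil = 4

4


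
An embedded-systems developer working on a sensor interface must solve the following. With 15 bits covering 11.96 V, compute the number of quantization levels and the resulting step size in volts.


Step 1 — number of quantization levels:
L = 2^N = 2^15 = 32768

Step 2 — LSB step size:
delta = Vfs / L
      = 11.96 / 32768
      = 0.00036499 V

Levels = 32768; step size = 0.00036499 V


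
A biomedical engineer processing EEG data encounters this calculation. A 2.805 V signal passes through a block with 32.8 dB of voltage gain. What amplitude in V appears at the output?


Output voltage from dB gain:
V_out = V_in * 10^(gain_dB / 20)
      = 2.805 * 10^(32.8 / 20)
      = 2.805 * 43.651583
      = 122.4427 V

122.4427 V


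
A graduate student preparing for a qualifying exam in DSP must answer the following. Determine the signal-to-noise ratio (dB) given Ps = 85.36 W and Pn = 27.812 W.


SNR in decibels:
SNR = 10 * log10(Ps / Pn)
    = 10 * log10(85.36 / 27.812)
    = 10 * log10(3.0692)
    = 10 * 0.487
    = 4.87 dB

4.87 dB


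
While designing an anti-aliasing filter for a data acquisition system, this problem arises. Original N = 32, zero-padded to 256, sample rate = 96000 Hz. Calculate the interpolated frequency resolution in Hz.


Frequency resolution after zero-padding:
N_padded = 32 * 8 = 256
df = fs / N_padded
   = 96000 / 256
   = 375.0 Hz

375.0 Hz


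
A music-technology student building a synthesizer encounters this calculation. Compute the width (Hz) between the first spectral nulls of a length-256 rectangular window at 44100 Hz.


Main lobe width for a rectangular window:
Width = 2 * fs / N
      = 2 * 44100 / 256
      = 88200 / 256
      = 344.531 Hz

344.531 Hz


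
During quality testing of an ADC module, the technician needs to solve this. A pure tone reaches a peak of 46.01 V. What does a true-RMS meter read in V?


RMS voltage for a sinusoidal waveform:
V_rms = V_peak / sqrt(2)
      = 46.01 / 1.414214
      = 32.534 V

32.534 V


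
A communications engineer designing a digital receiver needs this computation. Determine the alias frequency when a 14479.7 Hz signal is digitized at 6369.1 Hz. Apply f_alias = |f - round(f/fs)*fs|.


Compute the nearest integer multiple of fs to the signal:
n = round(14479.7 / 6369.1) = 2
f_alias = |14479.7 - 2 * 6369.1|
        = |14479.7 - 12738.2|
        = 1741.5 Hz

1741.5


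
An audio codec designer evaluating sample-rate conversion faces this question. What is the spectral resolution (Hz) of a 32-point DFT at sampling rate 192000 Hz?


DFT frequency resolution:
df = fs / N
   = 192000 / 32
   = 6000.0 Hz

6000.0 Hz


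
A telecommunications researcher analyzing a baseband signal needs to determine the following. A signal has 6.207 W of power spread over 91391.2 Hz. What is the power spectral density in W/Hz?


Power spectral density:
PSD = P / BW
    = 6.207 / 91391.2
    = 6.792e-05 W/Hz

6.792e-05 W/Hz


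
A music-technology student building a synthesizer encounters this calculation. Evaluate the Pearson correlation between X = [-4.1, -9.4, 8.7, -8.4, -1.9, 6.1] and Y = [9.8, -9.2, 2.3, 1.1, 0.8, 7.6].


Pearson correlation coefficient (population):
r = cov(X,Y) / (std(X) * std(Y))
Mean X = -1.5, Mean Y = 2.0667
Cov(X,Y) = 20.085
Std(X) = 6.815913, Std(Y) = 6.054658
r = 0.4867

0.4867


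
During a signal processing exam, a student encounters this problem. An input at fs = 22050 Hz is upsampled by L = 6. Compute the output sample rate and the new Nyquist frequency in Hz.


Step 1 — output sample rate after interpolation by L:
fs_out = L * fs_in = 6 * 22050 = 132300 Hz

Step 2 — Nyquist frequency of the output stream:
f_Nyq = fs_out / 2 = 132300 / 2 = 66150.0 Hz

fs_out = 132300 Hz; f_Nyquist = 66150.0 Hz


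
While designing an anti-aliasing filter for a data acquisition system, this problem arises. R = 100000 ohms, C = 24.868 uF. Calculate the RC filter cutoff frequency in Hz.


Cutoff frequency of a first-order RC filter:
fc = 1 / (2 * pi * R * C)
C = 24.868 uF = 2.4868e-05 F
fc = 1 / (2 * pi * 100000 * 2.4868e-05)
   = 1 / 15.625025221894
   = 0.064 Hz

0.064 Hz


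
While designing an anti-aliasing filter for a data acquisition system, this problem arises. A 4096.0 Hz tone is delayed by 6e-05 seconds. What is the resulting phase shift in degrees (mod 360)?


Phase shift from frequency and time delay:
phi = 360 * f * t_delay
    = 360 * 4096.0 * 6e-05
    = 88.47 degrees
    mod 360 = 88.47 degrees

88.47 degrees


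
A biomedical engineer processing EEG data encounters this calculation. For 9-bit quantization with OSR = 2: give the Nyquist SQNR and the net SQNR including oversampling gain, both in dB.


Step 1 — baseline SQNR at Nyquist:
SQNR_base = 6.02*N + 1.76
          = 6.02*9 + 1.76
          = 55.94 dB

Step 2 — oversampling processing gain:
G = 10*log10(OSR) = 10*log10(2) = 3.01 dB

Step 3 — total:
SQNR_total = 55.94 + 3.01 = 58.95 dB

Base SQNR = 55.94 dB; oversampled SQNR = 58.95 dB


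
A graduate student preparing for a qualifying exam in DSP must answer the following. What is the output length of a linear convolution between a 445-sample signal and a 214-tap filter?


Linear convolution output length:
L = N + M - 1
  = 445 + 214 - 1
  = 658 samples

658


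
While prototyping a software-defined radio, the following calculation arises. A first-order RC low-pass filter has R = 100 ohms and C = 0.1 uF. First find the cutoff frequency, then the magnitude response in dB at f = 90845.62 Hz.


Step 1 — cutoff frequency:
fc = 1 / (2*pi*R*C)
C = 0.1 uF = 1e-07 F
fc = 1 / (2*pi*100*1e-07)
   = 15915.494 Hz

Step 2 — magnitude at f = 90845.62 Hz:
|H(f)| = 1 / sqrt(1 + (f/fc)^2)
f/fc = 90845.62 / 15915.494 = 5.707999
|H| = 1 / sqrt(1 + 32.581253) = 0.1725645
|H|_dB = 20*log10(0.1725645) = -15.26 dB

fc = 15915.494 Hz; |H(90845.62 Hz)| = -15.26 dB


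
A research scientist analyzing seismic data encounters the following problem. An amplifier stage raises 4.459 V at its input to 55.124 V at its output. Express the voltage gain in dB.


Voltage gain in dB:
G = 20 * log10(Vout / Vin)
  = 20 * log10(55.124 / 4.459)
  = 20 * log10(12.362413)
  = 20 * 1.092103
  = 21.84 dB

21.84 dB


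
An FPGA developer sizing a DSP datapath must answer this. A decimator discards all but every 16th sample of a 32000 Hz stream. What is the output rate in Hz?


Decimation reduces the sample rate:
fs_out = fs_in / M
       = 32000 / 16
       = 2000.0 Hz

2000.0 Hz


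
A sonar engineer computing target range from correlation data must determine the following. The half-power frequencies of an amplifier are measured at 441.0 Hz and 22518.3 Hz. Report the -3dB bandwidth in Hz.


Bandwidth is the difference of -3dB frequencies:
BW = f_high - f_low
   = 22518.3 - 441.0
   = 22077.3 Hz

22077.3 Hz


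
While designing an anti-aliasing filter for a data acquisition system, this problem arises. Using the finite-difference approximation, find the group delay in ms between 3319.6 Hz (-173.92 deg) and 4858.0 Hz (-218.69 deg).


Group delay from phase difference:
tau = -d(phi)/d(omega)
d(phi) = -44.77 deg = -0.781384 rad
d(omega) = 2*pi*(4858.0 - 3319.6) = 9666.0523 rad/s
tau = -(-0.781384) / 9666.0523
    = 0.0808 ms

0.0808 ms


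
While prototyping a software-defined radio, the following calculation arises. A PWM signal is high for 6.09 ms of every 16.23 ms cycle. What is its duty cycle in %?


Duty cycle as a percentage:
DC = (t_on / T) * 100
   = (6.09 / 16.23) * 100
   = 0.375231 * 100
   = 37.52 %

37.52 %


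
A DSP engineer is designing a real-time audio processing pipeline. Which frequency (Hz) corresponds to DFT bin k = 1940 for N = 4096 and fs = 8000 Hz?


Frequency of DFT bin k:
f_k = k * fs / N
    = 1940 * 8000 / 4096
    = 15520000 / 4096
    = 3789.062 Hz

3789.062 Hz


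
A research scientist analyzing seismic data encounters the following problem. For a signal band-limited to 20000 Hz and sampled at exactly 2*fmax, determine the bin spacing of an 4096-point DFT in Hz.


Step 1 — Nyquist sampling rate:
fs = 2 * fmax = 2 * 20000 = 40000 Hz

Step 2 — DFT bin spacing:
df = fs / N = 40000 / 4096 = 9.7656 Hz

9.7656 Hz


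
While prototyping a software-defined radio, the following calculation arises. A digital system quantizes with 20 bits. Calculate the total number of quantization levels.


Number of quantization levels = 2^N
= 2^20
= 1048576

1048576


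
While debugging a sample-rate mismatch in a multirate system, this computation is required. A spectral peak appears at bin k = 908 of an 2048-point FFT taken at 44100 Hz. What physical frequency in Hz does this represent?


Frequency of DFT bin k:
f_k = k * fs / N
    = 908 * 44100 / 2048
    = 40042800 / 2048
    = 19552.148 Hz

19552.148 Hz


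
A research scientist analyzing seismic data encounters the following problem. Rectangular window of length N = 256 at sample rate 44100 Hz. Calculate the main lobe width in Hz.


Main lobe width for a rectangular window:
Width = 2 * fs / N
      = 2 * 44100 / 256
      = 88200 / 256
      = 344.531 Hz

344.531 Hz


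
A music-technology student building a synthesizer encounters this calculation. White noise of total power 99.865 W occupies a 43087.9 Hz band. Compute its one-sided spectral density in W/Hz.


Power spectral density:
PSD = P / BW
    = 99.865 / 43087.9
    = 0.0023177 W/Hz

0.0023177 W/Hz


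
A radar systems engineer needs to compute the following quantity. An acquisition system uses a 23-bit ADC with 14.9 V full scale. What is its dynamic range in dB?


Dynamic range from full-scale to LSB:
V_min = V_max / 2^bits = 14.9 / 2^23
DR = 20 * log10(V_max / V_min)
   = 20 * log10(2^23)
   = 20 * 23 * log10(2)
   = 138.47 dB

138.47 dB


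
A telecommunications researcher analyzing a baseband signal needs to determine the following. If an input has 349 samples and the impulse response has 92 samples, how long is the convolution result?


Linear convolution output length:
L = N + M - 1
  = 349 + 92 - 1
  = 440 samples

440


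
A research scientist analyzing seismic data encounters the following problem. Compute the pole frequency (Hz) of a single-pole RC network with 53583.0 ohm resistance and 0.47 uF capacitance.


Cutoff frequency of a first-order RC filter:
fc = 1 / (2 * pi * R * C)
C = 0.47 uF = 4.7e-07 F
fc = 1 / (2 * pi * 53583.0 * 4.7e-07)
   = 1 / 0.15823580160786
   = 6.319682 Hz

6.319682 Hz


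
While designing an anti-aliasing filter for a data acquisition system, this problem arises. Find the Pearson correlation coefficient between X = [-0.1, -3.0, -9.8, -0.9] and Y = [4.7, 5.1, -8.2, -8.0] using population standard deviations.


Pearson correlation coefficient (population):
r = cov(X,Y) / (std(X) * std(Y))
Mean X = -3.45, Mean Y = -1.6
Cov(X,Y) = 12.4275
Std(X) = 3.816084, Std(Y) = 6.501923
r = 0.5009

0.5009


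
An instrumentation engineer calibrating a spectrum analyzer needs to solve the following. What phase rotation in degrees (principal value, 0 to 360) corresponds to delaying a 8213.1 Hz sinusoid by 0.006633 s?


Phase shift from frequency and time delay:
phi = 360 * f * t_delay
    = 360 * 8213.1 * 0.006633
    = 19611.9 degrees
    mod 360 = 171.9 degrees

171.9 degrees


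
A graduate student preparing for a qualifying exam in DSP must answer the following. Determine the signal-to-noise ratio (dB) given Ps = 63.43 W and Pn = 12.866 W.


SNR in decibels:
SNR = 10 * log10(Ps / Pn)
    = 10 * log10(63.43 / 12.866)
    = 10 * log10(4.93)
    = 10 * 0.6929
    = 6.93 dB

6.93 dB


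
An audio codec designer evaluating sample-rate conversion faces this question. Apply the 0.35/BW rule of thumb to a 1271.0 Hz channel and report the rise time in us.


Rise time from bandwidth relationship:
tr = 0.35 / BW
   = 0.35 / 1271.0
   = 0.0002753737215 s
   = 275.3737 us

275.3737 us


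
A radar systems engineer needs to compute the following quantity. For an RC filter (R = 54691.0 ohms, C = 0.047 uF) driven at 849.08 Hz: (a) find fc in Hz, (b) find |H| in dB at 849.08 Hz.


Step 1 — cutoff frequency:
fc = 1 / (2*pi*R*C)
C = 0.047 uF = 4.7e-08 F
fc = 1 / (2*pi*54691.0*4.7e-08)
   = 61.9165 Hz

Step 2 — magnitude at f = 849.08 Hz:
|H(f)| = 1 / sqrt(1 + (f/fc)^2)
f/fc = 849.08 / 61.9165 = 13.713307
|H| = 1 / sqrt(1 + 188.054789) = 0.0727288
|H|_dB = 20*log10(0.0727288) = -22.77 dB

fc = 61.9165 Hz; |H(849.08 Hz)| = -22.77 dB


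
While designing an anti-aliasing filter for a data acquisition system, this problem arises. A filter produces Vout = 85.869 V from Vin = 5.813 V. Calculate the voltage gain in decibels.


Voltage gain in dB:
G = 20 * log10(Vout / Vin)
  = 20 * log10(85.869 / 5.813)
  = 20 * log10(14.771891)
  = 20 * 1.169436
  = 23.39 dB

23.39 dB


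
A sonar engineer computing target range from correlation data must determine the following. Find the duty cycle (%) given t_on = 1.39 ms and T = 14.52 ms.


Duty cycle as a percentage:
DC = (t_on / T) * 100
   = (1.39 / 14.52) * 100
   = 0.09573 * 100
   = 9.57 %

9.57 %


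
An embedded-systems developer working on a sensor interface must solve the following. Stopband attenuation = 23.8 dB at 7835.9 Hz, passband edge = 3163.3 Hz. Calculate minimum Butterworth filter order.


Butterworth filter order formula:
n = log10(10^(A/10) - 1) / (2 * log10(f_stop/f_pass))
10^(23.8/10) - 1 = 238.8833
f_stop/f_pass = 7835.9 / 3163.3 = 2.4771
n = 3.0184 -> ceil = 4

4


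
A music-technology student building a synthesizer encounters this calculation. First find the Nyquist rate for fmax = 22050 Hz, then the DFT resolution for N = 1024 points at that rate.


Step 1 — Nyquist sampling rate:
fs = 2 * fmax = 2 * 22050 = 44100 Hz

Step 2 — DFT bin spacing:
df = fs / N = 44100 / 1024 = 43.0664 Hz

43.0664 Hz


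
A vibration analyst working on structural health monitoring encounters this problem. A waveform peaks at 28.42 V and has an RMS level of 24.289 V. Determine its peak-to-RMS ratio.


Crest factor is the ratio of peak to RMS:
CF = V_peak / V_rms
   = 28.42 / 24.289
   = 1.1701

1.1701


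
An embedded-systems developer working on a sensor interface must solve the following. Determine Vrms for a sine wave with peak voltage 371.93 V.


RMS voltage for a sinusoidal waveform:
V_rms = V_peak / sqrt(2)
      = 371.93 / 1.414214
      = 262.994 V

262.994 V


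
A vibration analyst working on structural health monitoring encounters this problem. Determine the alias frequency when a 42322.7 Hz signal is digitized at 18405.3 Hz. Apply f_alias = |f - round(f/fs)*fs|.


Compute the nearest integer multiple of fs to the signal:
n = round(42322.7 / 18405.3) = 2
f_alias = |42322.7 - 2 * 18405.3|
        = |42322.7 - 36810.6|
        = 5512.1 Hz

5512.1


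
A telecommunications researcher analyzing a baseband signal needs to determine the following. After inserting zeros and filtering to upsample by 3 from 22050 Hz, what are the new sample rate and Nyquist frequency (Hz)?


Step 1 — output sample rate after interpolation by L:
fs_out = L * fs_in = 3 * 22050 = 66150 Hz

Step 2 — Nyquist frequency of the output stream:
f_Nyq = fs_out / 2 = 66150 / 2 = 33075.0 Hz

fs_out = 66150 Hz; f_Nyquist = 33075.0 Hz


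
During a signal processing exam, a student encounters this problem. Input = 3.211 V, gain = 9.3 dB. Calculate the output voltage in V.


Output voltage from dB gain:
V_out = V_in * 10^(gain_dB / 20)
      = 3.211 * 10^(9.3 / 20)
      = 3.211 * 2.917427
      = 9.3679 V

9.3679 V


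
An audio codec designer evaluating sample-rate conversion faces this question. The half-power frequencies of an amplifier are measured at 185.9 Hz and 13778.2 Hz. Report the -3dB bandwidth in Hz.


Bandwidth is the difference of -3dB frequencies:
BW = f_high - f_low
   = 13778.2 - 185.9
   = 13592.3 Hz

13592.3 Hz


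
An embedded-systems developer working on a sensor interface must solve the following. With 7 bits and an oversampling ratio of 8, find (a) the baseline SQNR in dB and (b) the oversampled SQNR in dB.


Step 1 — baseline SQNR at Nyquist:
SQNR_base = 6.02*N + 1.76
          = 6.02*7 + 1.76
          = 43.9 dB

Step 2 — oversampling processing gain:
G = 10*log10(OSR) = 10*log10(8) = 9.03 dB

Step 3 — total:
SQNR_total = 43.9 + 9.03 = 52.93 dB

Base SQNR = 43.9 dB; oversampled SQNR = 52.93 dB


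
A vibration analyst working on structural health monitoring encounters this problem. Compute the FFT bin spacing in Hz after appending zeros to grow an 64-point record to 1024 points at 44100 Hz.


Frequency resolution after zero-padding:
N_padded = 64 * 16 = 1024
df = fs / N_padded
   = 44100 / 1024
   = 43.0664 Hz

43.0664 Hz


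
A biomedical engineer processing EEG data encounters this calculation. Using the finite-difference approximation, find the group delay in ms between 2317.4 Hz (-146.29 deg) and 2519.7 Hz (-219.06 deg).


Group delay from phase difference:
tau = -d(phi)/d(omega)
d(phi) = -72.77 deg = -1.270076 rad
d(omega) = 2*pi*(2519.7 - 2317.4) = 1271.0884 rad/s
tau = -(-1.270076) / 1271.0884
    = 0.9992 ms

0.9992 ms


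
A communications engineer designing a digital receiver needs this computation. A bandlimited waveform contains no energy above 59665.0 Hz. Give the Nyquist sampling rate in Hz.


The Nyquist rate is twice the maximum frequency component.
fs_min = 2 * fmax
      = 2 * 59665.0
      = 119330.0 Hz

119330.0


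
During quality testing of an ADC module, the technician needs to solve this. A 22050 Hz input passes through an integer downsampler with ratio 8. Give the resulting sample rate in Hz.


Decimation reduces the sample rate:
fs_out = fs_in / M
       = 22050 / 8
       = 2756.25 Hz

2756.25 Hz


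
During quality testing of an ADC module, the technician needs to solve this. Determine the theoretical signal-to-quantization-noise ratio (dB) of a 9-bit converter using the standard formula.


Theoretical SNR for a full-scale sinusoid:
SNR = 6.02 * N + 1.76
    = 6.02 * 9 + 1.76
    = 54.18 + 1.76
    = 55.94 dB

55.94 dB


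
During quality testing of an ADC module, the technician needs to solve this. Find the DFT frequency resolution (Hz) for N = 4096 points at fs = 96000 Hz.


DFT frequency resolution:
df = fs / N
   = 96000 / 4096
   = 23.4375 Hz

23.4375 Hz


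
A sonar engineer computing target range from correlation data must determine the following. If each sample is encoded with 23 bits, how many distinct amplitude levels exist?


Number of quantization levels = 2^N
= 2^23
= 8388608

8388608


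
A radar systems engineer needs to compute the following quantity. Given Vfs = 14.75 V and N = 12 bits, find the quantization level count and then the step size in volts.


Step 1 — number of quantization levels:
L = 2^N = 2^12 = 4096

Step 2 — LSB step size:
delta = Vfs / L
      = 14.75 / 4096
      = 0.00360107 V

Levels = 4096; step size = 0.00360107 V


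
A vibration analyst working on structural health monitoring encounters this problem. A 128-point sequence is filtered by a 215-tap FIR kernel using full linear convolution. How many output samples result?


Linear convolution output length:
L = N + M - 1
  = 128 + 215 - 1
  = 342 samples

342


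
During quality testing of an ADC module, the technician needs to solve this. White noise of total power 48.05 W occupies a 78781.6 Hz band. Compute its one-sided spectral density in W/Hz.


Power spectral density:
PSD = P / BW
    = 48.05 / 78781.6
    = 0.00060991 W/Hz

0.00060991 W/Hz


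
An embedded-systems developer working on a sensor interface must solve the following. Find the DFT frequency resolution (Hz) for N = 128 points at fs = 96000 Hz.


DFT frequency resolution:
df = fs / N
   = 96000 / 128
   = 750.0 Hz

750.0 Hz


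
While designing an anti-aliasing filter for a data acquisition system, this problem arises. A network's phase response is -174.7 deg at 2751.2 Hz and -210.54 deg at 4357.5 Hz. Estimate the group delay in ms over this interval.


Group delay from phase difference:
tau = -d(phi)/d(omega)
d(phi) = -35.84 deg = -0.625526 rad
d(omega) = 2*pi*(4357.5 - 2751.2) = 10092.6806 rad/s
tau = -(-0.625526) / 10092.6806
    = 0.062 ms

0.062 ms


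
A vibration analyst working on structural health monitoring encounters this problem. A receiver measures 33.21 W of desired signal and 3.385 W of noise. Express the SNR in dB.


SNR in decibels:
SNR = 10 * log10(Ps / Pn)
    = 10 * log10(33.21 / 3.385)
    = 10 * log10(9.8109)
    = 10 * 0.9917
    = 9.92 dB

9.92 dB


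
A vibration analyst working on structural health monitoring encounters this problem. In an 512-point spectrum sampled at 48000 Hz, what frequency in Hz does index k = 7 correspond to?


Frequency of DFT bin k:
f_k = k * fs / N
    = 7 * 48000 / 512
    = 336000 / 512
    = 656.25 Hz

656.25 Hz


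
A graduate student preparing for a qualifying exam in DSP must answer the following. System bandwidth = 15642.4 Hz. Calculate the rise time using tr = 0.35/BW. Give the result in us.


Rise time from bandwidth relationship:
tr = 0.35 / BW
   = 0.35 / 15642.4
   = 2.237508311e-05 s
   = 22.3751 us

22.3751 us


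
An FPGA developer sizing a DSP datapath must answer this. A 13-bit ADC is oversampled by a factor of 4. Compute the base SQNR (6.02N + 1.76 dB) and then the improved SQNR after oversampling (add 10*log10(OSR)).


Step 1 — baseline SQNR at Nyquist:
SQNR_base = 6.02*N + 1.76
          = 6.02*13 + 1.76
          = 80.02 dB

Step 2 — oversampling processing gain:
G = 10*log10(OSR) = 10*log10(4) = 6.02 dB

Step 3 — total:
SQNR_total = 80.02 + 6.02 = 86.04 dB

Base SQNR = 80.02 dB; oversampled SQNR = 86.04 dB


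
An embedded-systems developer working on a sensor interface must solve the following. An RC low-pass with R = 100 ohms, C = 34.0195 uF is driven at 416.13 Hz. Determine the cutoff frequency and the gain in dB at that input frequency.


Step 1 — cutoff frequency:
fc = 1 / (2*pi*R*C)
C = 34.0195 uF = 3.40195e-05 F
fc = 1 / (2*pi*100*3.40195e-05)
   = 46.7834 Hz

Step 2 — magnitude at f = 416.13 Hz:
|H(f)| = 1 / sqrt(1 + (f/fc)^2)
f/fc = 416.13 / 46.7834 = 8.894822
|H| = 1 / sqrt(1 + 79.117858) = 0.1117211
|H|_dB = 20*log10(0.1117211) = -19.04 dB

fc = 46.7834 Hz; |H(416.13 Hz)| = -19.04 dB


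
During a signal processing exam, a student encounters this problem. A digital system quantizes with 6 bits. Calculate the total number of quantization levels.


Number of quantization levels = 2^N
= 2^6
= 64

64


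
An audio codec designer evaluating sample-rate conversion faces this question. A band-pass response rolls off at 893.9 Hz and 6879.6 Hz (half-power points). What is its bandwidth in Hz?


Bandwidth is the difference of -3dB frequencies:
BW = f_high - f_low
   = 6879.6 - 893.9
   = 5985.7 Hz

5985.7 Hz


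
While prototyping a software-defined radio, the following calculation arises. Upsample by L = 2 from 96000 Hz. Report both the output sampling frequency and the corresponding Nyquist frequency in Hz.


Step 1 — output sample rate after interpolation by L:
fs_out = L * fs_in = 2 * 96000 = 192000 Hz

Step 2 — Nyquist frequency of the output stream:
f_Nyq = fs_out / 2 = 192000 / 2 = 96000.0 Hz

fs_out = 192000 Hz; f_Nyquist = 96000.0 Hz


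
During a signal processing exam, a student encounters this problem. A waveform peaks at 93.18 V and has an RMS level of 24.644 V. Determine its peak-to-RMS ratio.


Crest factor is the ratio of peak to RMS:
CF = V_peak / V_rms
   = 93.18 / 24.644
   = 3.781

3.781


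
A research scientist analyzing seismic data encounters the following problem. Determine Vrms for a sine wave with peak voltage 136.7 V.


RMS voltage for a sinusoidal waveform:
V_rms = V_peak / sqrt(2)
      = 136.7 / 1.414214
      = 96.661 V

96.661 V


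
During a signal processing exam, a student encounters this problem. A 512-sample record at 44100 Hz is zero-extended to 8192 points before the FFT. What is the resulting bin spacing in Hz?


Frequency resolution after zero-padding:
N_padded = 512 * 16 = 8192
df = fs / N_padded
   = 44100 / 8192
   = 5.3833 Hz

5.3833 Hz


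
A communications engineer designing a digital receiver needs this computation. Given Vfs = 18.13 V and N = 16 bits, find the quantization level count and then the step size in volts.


Step 1 — number of quantization levels:
L = 2^N = 2^16 = 65536

Step 2 — LSB step size:
delta = Vfs / L
      = 18.13 / 65536
      = 0.00027664 V

Levels = 65536; step size = 0.00027664 V


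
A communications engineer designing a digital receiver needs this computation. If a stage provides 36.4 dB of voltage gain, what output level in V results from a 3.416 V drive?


Output voltage from dB gain:
V_out = V_in * 10^(gain_dB / 20)
      = 3.416 * 10^(36.4 / 20)
      = 3.416 * 66.069345
      = 225.6929 V

225.6929 V


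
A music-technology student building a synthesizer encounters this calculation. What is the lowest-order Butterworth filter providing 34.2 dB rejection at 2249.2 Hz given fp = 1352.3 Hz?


Butterworth filter order formula:
n = log10(10^(A/10) - 1) / (2 * log10(f_stop/f_pass))
10^(34.2/10) - 1 = 2629.268
f_stop/f_pass = 2249.2 / 1352.3 = 1.6632
n = 7.7388 -> ceil = 8

8


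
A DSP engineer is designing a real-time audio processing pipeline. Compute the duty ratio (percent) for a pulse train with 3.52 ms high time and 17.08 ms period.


Duty cycle as a percentage:
DC = (t_on / T) * 100
   = (3.52 / 17.08) * 100
   = 0.206089 * 100
   = 20.61 %

20.61 %


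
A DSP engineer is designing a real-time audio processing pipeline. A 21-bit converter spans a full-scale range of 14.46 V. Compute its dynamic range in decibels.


Dynamic range from full-scale to LSB:
V_min = V_max / 2^bits = 14.46 / 2^21
DR = 20 * log10(V_max / V_min)
   = 20 * log10(2^21)
   = 20 * 21 * log10(2)
   = 126.43 dB

126.43 dB


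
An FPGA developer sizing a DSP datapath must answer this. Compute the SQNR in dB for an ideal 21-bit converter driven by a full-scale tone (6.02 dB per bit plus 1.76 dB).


Theoretical SNR for a full-scale sinusoid:
SNR = 6.02 * N + 1.76
    = 6.02 * 21 + 1.76
    = 126.42 + 1.76
    = 128.18 dB

128.18 dB


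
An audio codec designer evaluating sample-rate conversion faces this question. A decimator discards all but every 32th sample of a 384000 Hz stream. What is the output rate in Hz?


Decimation reduces the sample rate:
fs_out = fs_in / M
       = 384000 / 32
       = 12000.0 Hz

12000.0 Hz


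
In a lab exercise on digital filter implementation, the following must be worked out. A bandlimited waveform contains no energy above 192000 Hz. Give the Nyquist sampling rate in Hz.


The Nyquist rate is twice the maximum frequency component.
fs_min = 2 * fmax
      = 2 * 192000
      = 384000 Hz

384000


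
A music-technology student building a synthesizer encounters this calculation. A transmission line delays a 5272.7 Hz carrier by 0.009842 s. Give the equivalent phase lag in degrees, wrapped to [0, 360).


Phase shift from frequency and time delay:
phi = 360 * f * t_delay
    = 360 * 5272.7 * 0.009842
    = 18681.81 degrees
    mod 360 = 321.81 degrees

321.81 degrees


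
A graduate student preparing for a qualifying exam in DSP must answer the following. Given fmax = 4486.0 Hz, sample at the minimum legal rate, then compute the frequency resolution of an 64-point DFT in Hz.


Step 1 — Nyquist sampling rate:
fs = 2 * fmax = 2 * 4486.0 = 8972.0 Hz

Step 2 — DFT bin spacing:
df = fs / N = 8972.0 / 64 = 140.1875 Hz

140.1875 Hz


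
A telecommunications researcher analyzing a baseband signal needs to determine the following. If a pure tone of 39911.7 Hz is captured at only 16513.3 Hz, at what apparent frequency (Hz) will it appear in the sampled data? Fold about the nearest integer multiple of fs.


Compute the nearest integer multiple of fs to the signal:
n = round(39911.7 / 16513.3) = 2
f_alias = |39911.7 - 2 * 16513.3|
        = |39911.7 - 33026.6|
        = 6885.1 Hz

6885.1


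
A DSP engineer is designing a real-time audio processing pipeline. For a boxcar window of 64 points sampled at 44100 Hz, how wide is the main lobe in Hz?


Main lobe width for a rectangular window:
Width = 2 * fs / N
      = 2 * 44100 / 64
      = 88200 / 64
      = 1378.125 Hz

1378.125 Hz


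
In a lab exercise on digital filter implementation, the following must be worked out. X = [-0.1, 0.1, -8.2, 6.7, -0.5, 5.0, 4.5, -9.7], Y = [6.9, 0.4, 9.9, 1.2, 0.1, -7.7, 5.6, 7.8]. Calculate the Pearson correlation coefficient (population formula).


Pearson correlation coefficient (population):
r = cov(X,Y) / (std(X) * std(Y))
Mean X = -0.275, Mean Y = 3.025
Cov(X,Y) = -19.518125
Std(X) = 5.602845, Std(Y) = 5.309367
r = -0.6561

-0.6561


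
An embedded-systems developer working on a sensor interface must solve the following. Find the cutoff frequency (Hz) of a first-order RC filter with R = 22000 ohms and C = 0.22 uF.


Cutoff frequency of a first-order RC filter:
fc = 1 / (2 * pi * R * C)
C = 0.22 uF = 2.2e-07 F
fc = 1 / (2 * pi * 22000 * 2.2e-07)
   = 1 / 0.030410616886749
   = 32.883253 Hz

32.883253 Hz


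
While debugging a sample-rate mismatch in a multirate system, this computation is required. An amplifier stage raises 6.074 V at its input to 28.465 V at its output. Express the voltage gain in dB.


Voltage gain in dB:
G = 20 * log10(Vout / Vin)
  = 20 * log10(28.465 / 6.074)
  = 20 * log10(4.686368)
  = 20 * 0.670836
  = 13.42 dB

13.42 dB


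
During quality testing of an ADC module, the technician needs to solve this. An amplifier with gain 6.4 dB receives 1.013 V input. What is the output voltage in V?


Output voltage from dB gain:
V_out = V_in * 10^(gain_dB / 20)
      = 1.013 * 10^(6.4 / 20)
      = 1.013 * 2.089296
      = 2.1165 V

2.1165 V


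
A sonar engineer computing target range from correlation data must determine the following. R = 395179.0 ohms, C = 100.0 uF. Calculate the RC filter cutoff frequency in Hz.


Cutoff frequency of a first-order RC filter:
fc = 1 / (2 * pi * R * C)
C = 100.0 uF = 0.0001 F
fc = 1 / (2 * pi * 395179.0 * 0.0001)
   = 1 / 248.29828865059
   = 0.004027 Hz

0.004027 Hz


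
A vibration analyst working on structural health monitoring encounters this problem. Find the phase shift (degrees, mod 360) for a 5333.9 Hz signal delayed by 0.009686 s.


Phase shift from frequency and time delay:
phi = 360 * f * t_delay
    = 360 * 5333.9 * 0.009686
    = 18599.1 degrees
    mod 360 = 239.1 degrees

239.1 degrees


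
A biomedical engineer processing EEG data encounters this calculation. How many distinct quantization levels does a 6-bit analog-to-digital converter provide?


Number of quantization levels = 2^N
= 2^6
= 64

64


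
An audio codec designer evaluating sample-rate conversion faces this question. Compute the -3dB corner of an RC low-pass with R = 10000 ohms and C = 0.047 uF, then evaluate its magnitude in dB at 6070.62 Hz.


Step 1 — cutoff frequency:
fc = 1 / (2*pi*R*C)
C = 0.047 uF = 4.7e-08 F
fc = 1 / (2*pi*10000*4.7e-08)
   = 338.628 Hz

Step 2 — magnitude at f = 6070.62 Hz:
|H(f)| = 1 / sqrt(1 + (f/fc)^2)
f/fc = 6070.62 / 338.628 = 17.927106
|H| = 1 / sqrt(1 + 321.38113) = 0.0556949
|H|_dB = 20*log10(0.0556949) = -25.08 dB

fc = 338.628 Hz; |H(6070.62 Hz)| = -25.08 dB


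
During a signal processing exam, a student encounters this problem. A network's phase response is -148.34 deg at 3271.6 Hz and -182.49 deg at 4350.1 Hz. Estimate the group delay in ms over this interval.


Group delay from phase difference:
tau = -d(phi)/d(omega)
d(phi) = -34.15 deg = -0.59603 rad
d(omega) = 2*pi*(4350.1 - 3271.6) = 6776.4154 rad/s
tau = -(-0.59603) / 6776.4154
    = 0.088 ms

0.088 ms


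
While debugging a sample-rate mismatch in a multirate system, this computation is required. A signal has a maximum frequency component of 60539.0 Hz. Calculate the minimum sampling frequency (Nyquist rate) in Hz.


The Nyquist rate is twice the maximum frequency component.
fs_min = 2 * fmax
      = 2 * 60539.0
      = 121078.0 Hz

121078.0


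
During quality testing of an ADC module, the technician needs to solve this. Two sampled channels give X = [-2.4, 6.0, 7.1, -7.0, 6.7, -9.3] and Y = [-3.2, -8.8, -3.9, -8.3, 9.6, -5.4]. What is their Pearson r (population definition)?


Pearson correlation coefficient (population):
r = cov(X,Y) / (std(X) * std(Y))
Mean X = 0.1833, Mean Y = -3.3333
Cov(X,Y) = 17.249444
Std(X) = 6.737313, Std(Y) = 6.143199
r = 0.4168

0.4168


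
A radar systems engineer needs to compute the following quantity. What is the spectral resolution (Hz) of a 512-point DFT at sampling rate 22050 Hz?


DFT frequency resolution:
df = fs / N
   = 22050 / 512
   = 43.0664 Hz

43.0664 Hz
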